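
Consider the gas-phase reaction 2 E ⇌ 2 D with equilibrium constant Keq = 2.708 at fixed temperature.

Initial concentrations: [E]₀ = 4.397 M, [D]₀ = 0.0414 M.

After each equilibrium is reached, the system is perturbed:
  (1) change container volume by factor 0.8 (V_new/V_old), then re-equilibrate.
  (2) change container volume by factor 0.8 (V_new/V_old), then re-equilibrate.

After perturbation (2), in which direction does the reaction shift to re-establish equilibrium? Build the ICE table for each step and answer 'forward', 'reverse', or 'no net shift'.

Q₀ = 8.8652e-05 vs Keq = 2.708 ⇒ Q<K, forward
Step 1:
                  E         D
  Initial     4.397    0.0414
  Change     -2.719     2.719
  Equil       1.678     2.761
  solve Keq expr → x = 1.36; check Q = 2.708
Then change container volume by factor 0.8 (V_new/V_old).
Step 2:
                  E         D
  Initial     2.097     3.451
  Change          0         0
  Equil       2.097     3.451
  solve Keq expr → x = 0; check Q = 2.708
Then change container volume by factor 0.8 (V_new/V_old).
Step 3:
                  E         D
  Initial     2.621     4.314
  Change          0         0
  Equil       2.621     4.314
  solve Keq expr → x = 0; check Q = 2.708

Direction: no net shift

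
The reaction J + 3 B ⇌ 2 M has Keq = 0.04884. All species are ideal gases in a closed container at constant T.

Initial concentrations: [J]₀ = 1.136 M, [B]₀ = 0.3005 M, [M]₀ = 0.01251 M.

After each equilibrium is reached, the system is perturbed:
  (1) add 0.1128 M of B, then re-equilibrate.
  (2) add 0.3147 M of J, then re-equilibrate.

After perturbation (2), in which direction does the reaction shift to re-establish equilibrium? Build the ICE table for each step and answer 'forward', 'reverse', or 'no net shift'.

Direction: forward

Q₀ = 0.005077 vs Keq = 0.04884 ⇒ Q<K, forward
Step 1:
                  J         B         M
  init        1.136    0.3005   0.01251
  Δ        -0.01019  -0.03056   0.02038
  eq          1.126    0.2699   0.03289
  solve Keq expr → x = 0.01019; check Q = 0.04884
Then add 0.1128 M of B.
Step 2:
                  J         B         M
  init        1.126    0.3827   0.03289
  Δ       -0.008497  -0.02549   0.01699
  eq          1.117    0.3572   0.04988
  solve Keq expr → x = 0.008497; check Q = 0.04884
Then add 0.3147 M of J.
Step 3:
                  J         B         M
  init        1.432    0.3572   0.04988
  Δ       -0.002416 -0.007249  0.004833
  eq           1.43      0.35   0.05471
  solve Keq expr → x = 0.002416; check Q = 0.04884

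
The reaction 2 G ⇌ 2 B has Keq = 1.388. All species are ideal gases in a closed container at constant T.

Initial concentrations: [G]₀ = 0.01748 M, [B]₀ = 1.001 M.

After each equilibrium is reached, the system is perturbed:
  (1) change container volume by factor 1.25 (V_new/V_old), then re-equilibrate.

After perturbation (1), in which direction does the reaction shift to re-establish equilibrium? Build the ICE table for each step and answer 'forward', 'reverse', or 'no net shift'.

Q₀ = 3279 vs Keq = 1.388 ⇒ Q>K, reverse
Step 1:
                   G          B
  init       0.01748      1.001
  Δ           0.4501    -0.4501
  eq          0.4676     0.5509
  solve Keq expr → x = -0.2251; check Q = 1.388
Then change container volume by factor 1.25 (V_new/V_old).
Step 2:
                   G          B
  init        0.3741     0.4407
  Δ                0          0
  eq          0.3741     0.4407
  solve Keq expr → x = 0; check Q = 1.388

Direction: no net shift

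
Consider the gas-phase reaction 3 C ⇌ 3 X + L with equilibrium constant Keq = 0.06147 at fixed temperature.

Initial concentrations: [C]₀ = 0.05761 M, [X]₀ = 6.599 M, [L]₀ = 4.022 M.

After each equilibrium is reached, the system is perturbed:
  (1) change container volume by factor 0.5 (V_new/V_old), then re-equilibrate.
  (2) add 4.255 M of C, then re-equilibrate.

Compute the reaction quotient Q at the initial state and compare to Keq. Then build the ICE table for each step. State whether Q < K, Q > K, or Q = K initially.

Q₀ = 6.0448e+06; Q > K (proceeds reverse)

Q₀ = 6.0448e+06 vs Keq = 0.06147 ⇒ Q>K, reverse
Step 1:
                    C           X           L
  Initial     0.05761       6.599       4.022
  Change        5.072      -5.072      -1.691
  Equil          5.13       1.527       2.331
  solve Keq expr → x = -1.691; check Q = 0.06147
Then change container volume by factor 0.5 (V_new/V_old).
Step 2:
                    C           X           L
  Initial       10.26       3.054       4.663
  Change       0.4853     -0.4853     -0.1618
  Equil         10.74       2.568       4.501
  solve Keq expr → x = -0.1618; check Q = 0.06147
Then add 4.255 M of C.
Step 3:
                    C           X           L
  Initial          15       2.568       4.501
  Change      -0.7706      0.7706      0.2569
  Equil         14.23       3.339       4.758
  solve Keq expr → x = 0.2569; check Q = 0.06147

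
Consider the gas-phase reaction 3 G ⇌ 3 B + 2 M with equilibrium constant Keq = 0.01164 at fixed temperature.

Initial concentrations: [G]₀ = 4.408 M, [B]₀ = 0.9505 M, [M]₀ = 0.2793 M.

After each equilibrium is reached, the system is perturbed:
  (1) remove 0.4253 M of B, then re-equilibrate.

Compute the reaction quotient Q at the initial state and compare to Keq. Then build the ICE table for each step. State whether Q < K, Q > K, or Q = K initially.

Q₀ = 7.8212e-04 vs Keq = 0.01164 ⇒ Q<K, forward
Step 1:
                    G           B           M
  init          4.408      0.9505      0.2793
  Δ           -0.4038      0.4038      0.2692
  eq            4.004       1.354      0.5485
  solve Keq expr → x = 0.1346; check Q = 0.01164
Then remove 0.4253 M of B.
Step 2:
                    G           B           M
  init          4.004       0.929      0.5485
  Δ           -0.1921      0.1921       0.128
  eq            3.812       1.121      0.6765
  solve Keq expr → x = 0.06402; check Q = 0.01164

Q₀ = 7.8212e-04; Q < K (proceeds forward)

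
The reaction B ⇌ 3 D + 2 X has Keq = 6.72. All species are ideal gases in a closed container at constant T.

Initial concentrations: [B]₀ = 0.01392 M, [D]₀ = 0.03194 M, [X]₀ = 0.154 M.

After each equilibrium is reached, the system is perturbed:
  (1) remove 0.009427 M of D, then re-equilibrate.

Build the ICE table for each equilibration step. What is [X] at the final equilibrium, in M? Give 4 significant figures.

[X]_eq = 0.1818 M

Q₀ = 5.5515e-05 vs Keq = 6.72 ⇒ Q<K, forward
Step 1:
                    B           D           X
  init        0.01392     0.03194       0.154
  Δ          -0.01392     0.04175     0.02784
  eq       1.9692e-06     0.07369      0.1818
  solve Keq expr → x = 0.01392; check Q = 6.72
Then remove 0.009427 M of D.
Step 2:
                    B           D           X
  init     1.9692e-06     0.06427      0.1818
  Δ       -6.6301e-07  1.9890e-06  1.3260e-06
  eq       1.3062e-06     0.06427      0.1818
  solve Keq expr → x = 6.6301e-07; check Q = 6.72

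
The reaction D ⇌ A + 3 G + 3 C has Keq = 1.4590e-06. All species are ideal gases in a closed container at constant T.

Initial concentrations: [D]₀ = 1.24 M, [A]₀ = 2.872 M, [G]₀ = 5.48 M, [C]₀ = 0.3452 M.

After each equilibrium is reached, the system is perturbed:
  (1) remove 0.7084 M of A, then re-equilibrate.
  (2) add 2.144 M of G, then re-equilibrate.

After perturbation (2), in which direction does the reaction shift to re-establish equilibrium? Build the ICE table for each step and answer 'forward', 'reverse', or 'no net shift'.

Direction: reverse

Q₀ = 15.68 vs Keq = 1.4590e-06 ⇒ Q>K, reverse
Step 1:
                  D         A         G         C
  init         1.24     2.872      5.48    0.3452
  Δ          0.1145   -0.1145   -0.3435   -0.3435
  eq          1.354     2.758     5.137  0.001742
  solve Keq expr → x = -0.1145; check Q = 1.4590e-06
Then remove 0.7084 M of A.
Step 2:
                  D         A         G         C
  init        1.354     2.049     5.137  0.001742
  Δ       -6.0380e-05 6.0380e-05 1.8114e-04 1.8114e-04
  eq          1.354     2.049     5.137  0.001923
  solve Keq expr → x = 6.0380e-05; check Q = 1.4590e-06
Then add 2.144 M of G.
Step 3:
                  D         A         G         C
  init        1.354     2.049     7.281  0.001923
  Δ       1.8872e-04 -1.8872e-04 -5.6617e-04 -5.6617e-04
  eq          1.355     2.049      7.28  0.001357
  solve Keq expr → x = -1.8872e-04; check Q = 1.4590e-06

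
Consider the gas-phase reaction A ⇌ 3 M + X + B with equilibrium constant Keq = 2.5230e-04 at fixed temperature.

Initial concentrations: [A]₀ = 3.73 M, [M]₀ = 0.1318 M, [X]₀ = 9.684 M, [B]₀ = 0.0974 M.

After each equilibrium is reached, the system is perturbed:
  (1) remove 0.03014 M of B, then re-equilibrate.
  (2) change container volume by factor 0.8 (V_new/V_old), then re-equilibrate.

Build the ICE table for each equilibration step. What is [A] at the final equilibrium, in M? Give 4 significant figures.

Q₀ = 5.7896e-04 vs Keq = 2.5230e-04 ⇒ Q>K, reverse
Step 1:
                  A         M         X         B
  init         3.73    0.1318     9.684    0.0974
  Δ        0.009434   -0.0283 -0.009434 -0.009434
  eq          3.739    0.1035     9.675   0.08797
  solve Keq expr → x = -0.009434; check Q = 2.5230e-04
Then remove 0.03014 M of B.
Step 2:
                  A         M         X         B
  init        3.739    0.1035     9.675   0.05783
  Δ       -0.004234    0.0127  0.004234  0.004234
  eq          3.735    0.1162     9.679   0.06206
  solve Keq expr → x = 0.004234; check Q = 2.5230e-04
Then change container volume by factor 0.8 (V_new/V_old).
Step 3:
                  A         M         X         B
  init        4.669    0.1452      12.1   0.07757
  Δ         0.01061  -0.03184  -0.01061  -0.01061
  eq           4.68    0.1134     12.09   0.06696
  solve Keq expr → x = -0.01061; check Q = 2.5230e-04

[A]_eq = 4.68 M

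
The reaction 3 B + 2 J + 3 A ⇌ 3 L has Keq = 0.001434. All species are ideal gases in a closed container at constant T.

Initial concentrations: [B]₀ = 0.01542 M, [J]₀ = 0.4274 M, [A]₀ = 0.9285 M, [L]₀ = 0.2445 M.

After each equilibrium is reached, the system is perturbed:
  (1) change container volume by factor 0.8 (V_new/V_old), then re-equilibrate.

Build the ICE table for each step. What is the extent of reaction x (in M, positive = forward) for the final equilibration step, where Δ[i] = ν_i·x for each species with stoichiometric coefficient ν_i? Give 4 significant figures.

x = 0.003412 M

Q₀ = 2.7263e+04 vs Keq = 0.001434 ⇒ Q>K, reverse
Step 1:
                  B         J         A         L
  I         0.01542    0.4274    0.9285    0.2445
  C          0.2231    0.1487    0.2231   -0.2231
  E          0.2385    0.5761     1.152   0.02144
  solve Keq expr → x = -0.07435; check Q = 0.001434
Then change container volume by factor 0.8 (V_new/V_old).
Step 2:
                  B         J         A         L
  I          0.2981    0.7201     1.439    0.0268
  C        -0.01024 -0.006824  -0.01024   0.01024
  E          0.2879    0.7133     1.429   0.03704
  solve Keq expr → x = 0.003412; check Q = 0.001434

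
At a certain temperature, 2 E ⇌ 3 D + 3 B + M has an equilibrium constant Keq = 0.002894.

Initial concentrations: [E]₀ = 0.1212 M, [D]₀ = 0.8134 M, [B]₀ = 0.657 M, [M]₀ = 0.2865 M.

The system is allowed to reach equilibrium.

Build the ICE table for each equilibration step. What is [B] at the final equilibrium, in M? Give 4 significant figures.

Q₀ = 2.977 vs Keq = 0.002894 ⇒ Q>K, reverse
Step 1:
                  E         D         B         M
  init       0.1212    0.8134     0.657    0.2865
  Δ          0.2422   -0.3633   -0.3633   -0.1211
  eq         0.3634    0.4501    0.2937    0.1654
  solve Keq expr → x = -0.1211; check Q = 0.002894

[B]_eq = 0.2937 M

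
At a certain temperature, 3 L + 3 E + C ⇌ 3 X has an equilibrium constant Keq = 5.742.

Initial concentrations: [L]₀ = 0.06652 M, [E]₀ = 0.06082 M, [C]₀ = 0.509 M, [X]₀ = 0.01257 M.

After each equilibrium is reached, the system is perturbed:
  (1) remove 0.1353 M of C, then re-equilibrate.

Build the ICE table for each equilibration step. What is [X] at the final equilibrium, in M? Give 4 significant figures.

[X]_eq = 0.006309 M

Q₀ = 58.92 vs Keq = 5.742 ⇒ Q>K, reverse
Step 1:
                  L         E         C         X
  I         0.06652   0.06082     0.509   0.01257
  C        0.005694  0.005694  0.001898 -0.005694
  E         0.07221   0.06651    0.5109  0.006876
  solve Keq expr → x = -0.001898; check Q = 5.742
Then remove 0.1353 M of C.
Step 2:
                  L         E         C         X
  I         0.07221   0.06651    0.3756  0.006876
  C       5.6707e-04 5.6707e-04 1.8902e-04 -5.6707e-04
  E         0.07278   0.06708    0.3758  0.006309
  solve Keq expr → x = -1.8902e-04; check Q = 5.742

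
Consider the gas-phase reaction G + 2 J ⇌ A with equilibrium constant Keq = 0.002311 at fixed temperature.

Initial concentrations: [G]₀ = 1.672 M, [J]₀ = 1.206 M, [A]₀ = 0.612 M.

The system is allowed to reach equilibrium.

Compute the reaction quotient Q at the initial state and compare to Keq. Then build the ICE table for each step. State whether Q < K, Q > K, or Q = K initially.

Q₀ = 0.2517 vs Keq = 0.002311 ⇒ Q>K, reverse
Step 1:
                   G          J          A
  I            1.672      1.206      0.612
  C           0.5827      1.165    -0.5827
  E            2.255      2.371     0.0293
  solve Keq expr → x = -0.5827; check Q = 0.002311

Q₀ = 0.2517; Q > K (proceeds reverse)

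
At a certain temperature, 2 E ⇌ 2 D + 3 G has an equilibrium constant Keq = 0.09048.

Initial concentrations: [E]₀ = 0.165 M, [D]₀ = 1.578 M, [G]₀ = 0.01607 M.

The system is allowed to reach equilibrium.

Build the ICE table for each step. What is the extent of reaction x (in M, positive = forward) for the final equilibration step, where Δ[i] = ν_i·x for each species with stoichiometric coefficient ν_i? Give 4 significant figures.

x = 0.02136 M

Q₀ = 3.7957e-04 vs Keq = 0.09048 ⇒ Q<K, forward
Step 1:
                  E         D         G
  init        0.165     1.578   0.01607
  Δ        -0.04272   0.04272   0.06409
  eq         0.1223     1.621   0.08016
  solve Keq expr → x = 0.02136; check Q = 0.09048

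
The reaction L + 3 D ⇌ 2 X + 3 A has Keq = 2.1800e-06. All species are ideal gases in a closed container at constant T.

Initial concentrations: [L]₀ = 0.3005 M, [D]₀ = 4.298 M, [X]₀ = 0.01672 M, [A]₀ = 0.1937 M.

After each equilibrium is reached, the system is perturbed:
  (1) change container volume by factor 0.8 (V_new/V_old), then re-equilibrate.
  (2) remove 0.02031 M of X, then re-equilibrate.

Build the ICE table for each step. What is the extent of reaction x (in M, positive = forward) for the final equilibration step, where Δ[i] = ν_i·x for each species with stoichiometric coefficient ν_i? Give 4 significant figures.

x = 0.006789 M

Q₀ = 8.5156e-08 vs Keq = 2.1800e-06 ⇒ Q<K, forward
Step 1:
                  L         D         X         A
  I          0.3005     4.298   0.01672    0.1937
  C        -0.01893  -0.05679   0.03786   0.05679
  E          0.2816     4.241   0.05458    0.2505
  solve Keq expr → x = 0.01893; check Q = 2.1800e-06
Then change container volume by factor 0.8 (V_new/V_old).
Step 2:
                  L         D         X         A
  I           0.352     5.302   0.06823    0.3131
  C        0.002365  0.007094  -0.00473 -0.007094
  E          0.3543     5.309    0.0635     0.306
  solve Keq expr → x = -0.002365; check Q = 2.1800e-06
Then remove 0.02031 M of X.
Step 3:
                  L         D         X         A
  I          0.3543     5.309   0.04319     0.306
  C       -0.006789  -0.02037   0.01358   0.02037
  E          0.3475     5.288   0.05677    0.3264
  solve Keq expr → x = 0.006789; check Q = 2.1800e-06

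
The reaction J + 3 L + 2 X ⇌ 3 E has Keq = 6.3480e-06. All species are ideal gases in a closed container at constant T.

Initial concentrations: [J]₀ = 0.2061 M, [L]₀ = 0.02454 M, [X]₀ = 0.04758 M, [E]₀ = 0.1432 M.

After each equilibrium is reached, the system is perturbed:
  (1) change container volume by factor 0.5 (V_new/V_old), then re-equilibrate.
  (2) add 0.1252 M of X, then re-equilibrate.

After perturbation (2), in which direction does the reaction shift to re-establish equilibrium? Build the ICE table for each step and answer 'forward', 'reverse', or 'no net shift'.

Direction: forward

Q₀ = 4.2587e+05 vs Keq = 6.3480e-06 ⇒ Q>K, reverse
Step 1:
                   J          L          X          E
  init        0.2061    0.02454    0.04758     0.1432
  Δ          0.04755     0.1427    0.09511    -0.1427
  eq          0.2537     0.1672     0.1427 5.3514e-04
  solve Keq expr → x = -0.04755; check Q = 6.3480e-06
Then change container volume by factor 0.5 (V_new/V_old).
Step 2:
                   J          L          X          E
  init        0.5073     0.3344     0.2854    0.00107
  Δ       -3.5316e-04  -0.001059 -7.0633e-04   0.001059
  eq           0.507     0.3334     0.2847    0.00213
  solve Keq expr → x = 3.5316e-04; check Q = 6.3480e-06
Then add 0.1252 M of X.
Step 3:
                   J          L          X          E
  init         0.507     0.3334     0.4099    0.00213
  Δ       -1.9303e-04 -5.7908e-04 -3.8605e-04 5.7908e-04
  eq          0.5068     0.3328     0.4095   0.002709
  solve Keq expr → x = 1.9303e-04; check Q = 6.3480e-06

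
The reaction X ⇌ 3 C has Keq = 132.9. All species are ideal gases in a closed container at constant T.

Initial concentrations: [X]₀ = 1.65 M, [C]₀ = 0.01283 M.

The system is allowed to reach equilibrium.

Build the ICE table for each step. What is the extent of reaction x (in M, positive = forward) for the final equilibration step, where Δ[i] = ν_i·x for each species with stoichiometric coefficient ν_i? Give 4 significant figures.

Q₀ = 1.2800e-06 vs Keq = 132.9 ⇒ Q<K, forward
Step 1:
                   X          C
  init          1.65    0.01283
  Δ            -1.25      3.749
  eq          0.4005      3.761
  solve Keq expr → x = 1.25; check Q = 132.9

x = 1.25 M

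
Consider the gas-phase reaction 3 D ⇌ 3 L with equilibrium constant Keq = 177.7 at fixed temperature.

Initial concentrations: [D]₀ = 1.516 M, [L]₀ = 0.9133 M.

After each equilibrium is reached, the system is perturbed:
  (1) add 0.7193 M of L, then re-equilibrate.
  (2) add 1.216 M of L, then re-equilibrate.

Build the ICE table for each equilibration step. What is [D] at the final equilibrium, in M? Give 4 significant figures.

[D]_eq = 0.6591 M

Q₀ = 0.2186 vs Keq = 177.7 ⇒ Q<K, forward
Step 1:
                  D         L
  init        1.516    0.9133
  Δ          -1.149     1.149
  eq         0.3668     2.062
  solve Keq expr → x = 0.3831; check Q = 177.7
Then add 0.7193 M of L.
Step 2:
                  D         L
  init       0.3668     2.782
  Δ          0.1086   -0.1086
  eq         0.4755     2.673
  solve Keq expr → x = -0.03621; check Q = 177.7
Then add 1.216 M of L.
Step 3:
                  D         L
  init       0.4755     3.889
  Δ          0.1836   -0.1836
  eq         0.6591     3.706
  solve Keq expr → x = -0.06121; check Q = 177.7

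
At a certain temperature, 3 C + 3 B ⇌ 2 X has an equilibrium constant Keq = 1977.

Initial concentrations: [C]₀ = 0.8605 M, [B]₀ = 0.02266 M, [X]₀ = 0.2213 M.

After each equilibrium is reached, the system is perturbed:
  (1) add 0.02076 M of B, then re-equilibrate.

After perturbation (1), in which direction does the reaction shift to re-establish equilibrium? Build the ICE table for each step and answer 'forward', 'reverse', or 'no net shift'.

Direction: forward

Q₀ = 6606 vs Keq = 1977 ⇒ Q>K, reverse
Step 1:
                    C           B           X
  init         0.8605     0.02266      0.2213
  Δ           0.01014     0.01014   -0.006758
  eq           0.8706      0.0328      0.2145
  solve Keq expr → x = -0.003379; check Q = 1977
Then add 0.02076 M of B.
Step 2:
                    C           B           X
  init         0.8706     0.05356      0.2145
  Δ          -0.01875    -0.01875      0.0125
  eq           0.8519     0.03481       0.227
  solve Keq expr → x = 0.00625; check Q = 1977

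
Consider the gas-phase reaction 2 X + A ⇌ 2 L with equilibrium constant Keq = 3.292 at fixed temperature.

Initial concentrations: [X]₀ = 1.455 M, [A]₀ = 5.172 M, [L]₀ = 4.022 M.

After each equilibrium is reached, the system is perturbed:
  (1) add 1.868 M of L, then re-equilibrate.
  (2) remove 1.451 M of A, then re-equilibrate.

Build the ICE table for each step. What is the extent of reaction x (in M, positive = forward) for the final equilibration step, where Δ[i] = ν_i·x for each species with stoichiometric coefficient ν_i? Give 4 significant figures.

x = -0.09225 M

Q₀ = 1.477 vs Keq = 3.292 ⇒ Q<K, forward
Step 1:
                   X          A          L
  Initial      1.455      5.172      4.022
  Change     -0.3708    -0.1854     0.3708
  Equil        1.084      4.987      4.393
  solve Keq expr → x = 0.1854; check Q = 3.292
Then add 1.868 M of L.
Step 2:
                   X          A          L
  Initial      1.084      4.987      6.261
  Change      0.3498     0.1749    -0.3498
  Equil        1.434      5.161      5.911
  solve Keq expr → x = -0.1749; check Q = 3.292
Then remove 1.451 M of A.
Step 3:
                   X          A          L
  Initial      1.434       3.71      5.911
  Change      0.1845    0.09225    -0.1845
  Equil        1.618      3.803      5.727
  solve Keq expr → x = -0.09225; check Q = 3.292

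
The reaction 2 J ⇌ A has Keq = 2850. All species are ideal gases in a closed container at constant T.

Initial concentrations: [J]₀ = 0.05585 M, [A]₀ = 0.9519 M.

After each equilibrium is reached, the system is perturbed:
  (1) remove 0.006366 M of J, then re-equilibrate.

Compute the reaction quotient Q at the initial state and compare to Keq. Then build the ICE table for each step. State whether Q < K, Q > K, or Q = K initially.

Q₀ = 305.2; Q < K (proceeds forward)

Q₀ = 305.2 vs Keq = 2850 ⇒ Q<K, forward
Step 1:
                    J           A
  Initial     0.05585      0.9519
  Change      -0.0374      0.0187
  Equil       0.01845      0.9706
  solve Keq expr → x = 0.0187; check Q = 2850
Then remove 0.006366 M of J.
Step 2:
                    J           A
  Initial     0.01209      0.9706
  Change     0.006336   -0.003168
  Equil       0.01842      0.9674
  solve Keq expr → x = -0.003168; check Q = 2850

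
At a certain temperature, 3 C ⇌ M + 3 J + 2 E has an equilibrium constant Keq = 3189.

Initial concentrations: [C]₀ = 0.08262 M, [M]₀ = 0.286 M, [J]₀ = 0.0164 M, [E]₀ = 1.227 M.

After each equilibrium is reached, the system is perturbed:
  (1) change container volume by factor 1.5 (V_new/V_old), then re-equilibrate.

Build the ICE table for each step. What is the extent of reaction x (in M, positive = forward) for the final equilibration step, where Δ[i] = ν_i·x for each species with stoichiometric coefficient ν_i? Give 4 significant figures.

x = 3.6356e-04 M

Q₀ = 0.003368 vs Keq = 3189 ⇒ Q<K, forward
Step 1:
                   C          M          J          E
  Initial    0.08262      0.286     0.0164      1.227
  Change    -0.07752    0.02584    0.07752    0.05168
  Equil     0.005098     0.3118    0.09392      1.279
  solve Keq expr → x = 0.02584; check Q = 3189
Then change container volume by factor 1.5 (V_new/V_old).
Step 2:
                   C          M          J          E
  Initial   0.003398     0.2079    0.06261     0.8525
  Change   -0.001091 3.6356e-04   0.001091 7.2713e-04
  Equil     0.002308     0.2083    0.06371     0.8532
  solve Keq expr → x = 3.6356e-04; check Q = 3189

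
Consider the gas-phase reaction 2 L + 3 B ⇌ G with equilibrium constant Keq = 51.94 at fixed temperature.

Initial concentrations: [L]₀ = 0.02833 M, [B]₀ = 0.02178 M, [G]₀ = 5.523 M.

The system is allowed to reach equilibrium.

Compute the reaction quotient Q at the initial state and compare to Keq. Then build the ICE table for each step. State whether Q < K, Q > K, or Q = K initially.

Q₀ = 6.6605e+08; Q > K (proceeds reverse)

Q₀ = 6.6605e+08 vs Keq = 51.94 ⇒ Q>K, reverse
Step 1:
                  L         B         G
  init      0.02833   0.02178     5.523
  Δ          0.4764    0.7146   -0.2382
  eq         0.5048    0.7364     5.285
  solve Keq expr → x = -0.2382; check Q = 51.94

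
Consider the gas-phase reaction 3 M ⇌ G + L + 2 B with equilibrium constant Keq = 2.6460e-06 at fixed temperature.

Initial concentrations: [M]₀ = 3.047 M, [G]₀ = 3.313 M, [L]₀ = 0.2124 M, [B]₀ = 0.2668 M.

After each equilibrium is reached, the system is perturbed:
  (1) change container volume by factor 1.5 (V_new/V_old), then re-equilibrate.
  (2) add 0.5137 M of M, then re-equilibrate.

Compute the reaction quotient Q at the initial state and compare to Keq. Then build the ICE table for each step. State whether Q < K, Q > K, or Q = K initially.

Q₀ = 0.001771 vs Keq = 2.6460e-06 ⇒ Q>K, reverse
Step 1:
                  M         G         L         B
  I           3.047     3.313    0.2124    0.2668
  C          0.3712   -0.1237   -0.1237   -0.2475
  E           3.418     3.189   0.08867   0.01933
  solve Keq expr → x = -0.1237; check Q = 2.6460e-06
Then change container volume by factor 1.5 (V_new/V_old).
Step 2:
                  M         G         L         B
  I           2.279     2.126   0.05911   0.01289
  C       -0.004012  0.001337  0.001337  0.002675
  E           2.275     2.128   0.06045   0.01556
  solve Keq expr → x = 0.001337; check Q = 2.6460e-06
Then add 0.5137 M of M.
Step 3:
                  M         G         L         B
  I           2.788     2.128   0.06045   0.01556
  C       -0.007554  0.002518  0.002518  0.005036
  E           2.781      2.13   0.06297    0.0206
  solve Keq expr → x = 0.002518; check Q = 2.6460e-06

Q₀ = 0.001771; Q > K (proceeds reverse)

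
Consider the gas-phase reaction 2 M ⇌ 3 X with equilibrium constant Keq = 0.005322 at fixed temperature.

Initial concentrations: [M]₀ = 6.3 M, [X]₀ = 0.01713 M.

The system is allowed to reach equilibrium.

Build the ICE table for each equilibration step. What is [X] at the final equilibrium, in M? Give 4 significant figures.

Q₀ = 1.2665e-07 vs Keq = 0.005322 ⇒ Q<K, forward
Step 1:
                    M           X
  init            6.3     0.01713
  Δ           -0.3699      0.5549
  eq             5.93       0.572
  solve Keq expr → x = 0.185; check Q = 0.005322

[X]_eq = 0.572 M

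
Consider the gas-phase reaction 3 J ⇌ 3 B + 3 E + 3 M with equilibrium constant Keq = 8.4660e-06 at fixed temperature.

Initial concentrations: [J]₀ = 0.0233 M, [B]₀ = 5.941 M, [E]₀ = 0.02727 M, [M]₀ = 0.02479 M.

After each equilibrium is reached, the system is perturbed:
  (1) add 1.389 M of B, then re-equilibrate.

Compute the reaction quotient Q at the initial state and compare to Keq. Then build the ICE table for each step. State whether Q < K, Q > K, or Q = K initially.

Q₀ = 0.005121; Q > K (proceeds reverse)

Q₀ = 0.005121 vs Keq = 8.4660e-06 ⇒ Q>K, reverse
Step 1:
                   J          B          E          M
  I           0.0233      5.941    0.02727    0.02479
  C          0.01455   -0.01455   -0.01455   -0.01455
  E          0.03785      5.926    0.01272    0.01024
  solve Keq expr → x = -0.004851; check Q = 8.4660e-06
Then add 1.389 M of B.
Step 2:
                   J          B          E          M
  I          0.03785      7.315    0.01272    0.01024
  C       9.9843e-04 -9.9843e-04 -9.9843e-04 -9.9843e-04
  E          0.03885      7.314    0.01172   0.009238
  solve Keq expr → x = -3.3281e-04; check Q = 8.4660e-06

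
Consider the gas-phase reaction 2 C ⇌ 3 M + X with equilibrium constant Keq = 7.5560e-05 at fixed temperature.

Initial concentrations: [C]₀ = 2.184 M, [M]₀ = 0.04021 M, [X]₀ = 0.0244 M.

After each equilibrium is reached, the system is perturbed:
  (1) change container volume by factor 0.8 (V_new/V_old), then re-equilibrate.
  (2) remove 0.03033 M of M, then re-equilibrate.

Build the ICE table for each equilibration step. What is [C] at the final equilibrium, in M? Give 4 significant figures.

Q₀ = 3.3257e-07 vs Keq = 7.5560e-05 ⇒ Q<K, forward
Step 1:
                  C         M         X
  Initial     2.184   0.04021    0.0244
  Change   -0.08653    0.1298   0.04326
  Equil       2.097      0.17   0.06766
  solve Keq expr → x = 0.04326; check Q = 7.5560e-05
Then change container volume by factor 0.8 (V_new/V_old).
Step 2:
                  C         M         X
  Initial     2.622    0.2125   0.08458
  Change     0.0152   -0.0228 -0.007601
  Equil       2.637    0.1897   0.07698
  solve Keq expr → x = -0.007601; check Q = 7.5560e-05
Then remove 0.03033 M of M.
Step 3:
                  C         M         X
  Initial     2.637    0.1594   0.07698
  Change    -0.0157   0.02356  0.007852
  Equil       2.621    0.1829   0.08483
  solve Keq expr → x = 0.007852; check Q = 7.5560e-05

[C]_eq = 2.621 M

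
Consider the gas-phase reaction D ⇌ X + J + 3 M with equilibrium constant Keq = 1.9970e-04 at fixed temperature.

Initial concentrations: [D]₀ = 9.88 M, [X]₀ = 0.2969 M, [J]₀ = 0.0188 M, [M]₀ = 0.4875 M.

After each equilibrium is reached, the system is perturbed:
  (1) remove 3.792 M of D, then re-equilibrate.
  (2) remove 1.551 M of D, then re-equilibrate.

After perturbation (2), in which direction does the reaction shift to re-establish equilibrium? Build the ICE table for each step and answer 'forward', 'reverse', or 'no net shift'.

Direction: reverse

Q₀ = 6.5454e-05 vs Keq = 1.9970e-04 ⇒ Q<K, forward
Step 1:
                  D         X         J         M
  Initial      9.88    0.2969    0.0188    0.4875
  Change   -0.01946   0.01946   0.01946   0.05839
  Equil       9.861    0.3164   0.03826    0.5459
  solve Keq expr → x = 0.01946; check Q = 1.9970e-04
Then remove 3.792 M of D.
Step 2:
                  D         X         J         M
  Initial     6.069    0.3164   0.03826    0.5459
  Change   0.009628 -0.009628 -0.009628  -0.02888
  Equil       6.078    0.3067   0.02864     0.517
  solve Keq expr → x = -0.009628; check Q = 1.9970e-04
Then remove 1.551 M of D.
Step 3:
                  D         X         J         M
  Initial     4.527    0.3067   0.02864     0.517
  Change    0.00495  -0.00495  -0.00495  -0.01485
  Equil       4.532    0.3018   0.02368    0.5022
  solve Keq expr → x = -0.00495; check Q = 1.9970e-04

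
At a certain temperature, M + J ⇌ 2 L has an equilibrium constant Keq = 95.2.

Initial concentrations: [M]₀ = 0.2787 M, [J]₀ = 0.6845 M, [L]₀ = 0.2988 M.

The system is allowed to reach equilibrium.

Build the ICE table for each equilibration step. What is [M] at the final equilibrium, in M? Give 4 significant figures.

[M]_eq = 0.01682 M

Q₀ = 0.468 vs Keq = 95.2 ⇒ Q<K, forward
Step 1:
                  M         J         L
  I          0.2787    0.6845    0.2988
  C         -0.2619   -0.2619    0.5238
  E         0.01682    0.4226    0.8226
  solve Keq expr → x = 0.2619; check Q = 95.2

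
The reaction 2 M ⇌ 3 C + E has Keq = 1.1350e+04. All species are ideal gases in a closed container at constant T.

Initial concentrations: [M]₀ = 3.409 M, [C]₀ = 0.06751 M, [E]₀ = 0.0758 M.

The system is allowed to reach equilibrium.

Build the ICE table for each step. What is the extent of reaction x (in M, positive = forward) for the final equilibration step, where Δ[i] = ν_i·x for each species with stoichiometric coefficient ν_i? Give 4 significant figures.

x = 1.636 M

Q₀ = 2.0069e-06 vs Keq = 1.1350e+04 ⇒ Q<K, forward
Step 1:
                    M           C           E
  I             3.409     0.06751      0.0758
  C            -3.273       4.909       1.636
  E            0.1363       4.976       1.712
  solve Keq expr → x = 1.636; check Q = 1.1350e+04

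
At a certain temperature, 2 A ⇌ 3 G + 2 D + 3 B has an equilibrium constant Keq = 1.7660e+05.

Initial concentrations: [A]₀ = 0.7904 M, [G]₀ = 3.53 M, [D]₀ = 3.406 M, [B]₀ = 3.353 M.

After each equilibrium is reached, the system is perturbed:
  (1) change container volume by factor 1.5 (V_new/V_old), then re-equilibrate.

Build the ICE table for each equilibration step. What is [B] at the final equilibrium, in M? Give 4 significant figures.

[B]_eq = 2.804 M

Q₀ = 3.0791e+04 vs Keq = 1.7660e+05 ⇒ Q<K, forward
Step 1:
                  A         G         D         B
  init       0.7904      3.53     3.406     3.353
  Δ         -0.2833     0.425    0.2833     0.425
  eq         0.5071     3.955     3.689     3.778
  solve Keq expr → x = 0.1417; check Q = 1.7660e+05
Then change container volume by factor 1.5 (V_new/V_old).
Step 2:
                  A         G         D         B
  init        0.338     2.637      2.46     2.519
  Δ         -0.1902    0.2853    0.1902    0.2853
  eq         0.1479     2.922      2.65     2.804
  solve Keq expr → x = 0.09509; check Q = 1.7660e+05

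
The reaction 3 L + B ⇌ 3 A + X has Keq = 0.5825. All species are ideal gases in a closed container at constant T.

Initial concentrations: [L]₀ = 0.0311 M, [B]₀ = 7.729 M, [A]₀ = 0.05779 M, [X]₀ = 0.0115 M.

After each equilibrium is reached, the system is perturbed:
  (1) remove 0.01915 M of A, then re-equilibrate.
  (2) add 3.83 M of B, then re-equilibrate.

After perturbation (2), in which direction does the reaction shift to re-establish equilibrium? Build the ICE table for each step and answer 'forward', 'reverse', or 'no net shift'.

Direction: forward

Q₀ = 0.009547 vs Keq = 0.5825 ⇒ Q<K, forward
Step 1:
                   L          B          A          X
  I           0.0311      7.729    0.05779     0.0115
  C         -0.01896  -0.006319    0.01896   0.006319
  E          0.01214      7.723    0.07675    0.01782
  solve Keq expr → x = 0.006319; check Q = 0.5825
Then remove 0.01915 M of A.
Step 2:
                   L          B          A          X
  I          0.01214      7.723     0.0576    0.01782
  C         -0.00249 -8.3008e-04    0.00249 8.3008e-04
  E         0.009653      7.722    0.06009    0.01865
  solve Keq expr → x = 8.3008e-04; check Q = 0.5825
Then add 3.83 M of B.
Step 3:
                   L          B          A          X
  I         0.009653      11.55    0.06009    0.01865
  C        -0.001018 -3.3933e-04   0.001018 3.3933e-04
  E         0.008635      11.55    0.06111    0.01899
  solve Keq expr → x = 3.3933e-04; check Q = 0.5825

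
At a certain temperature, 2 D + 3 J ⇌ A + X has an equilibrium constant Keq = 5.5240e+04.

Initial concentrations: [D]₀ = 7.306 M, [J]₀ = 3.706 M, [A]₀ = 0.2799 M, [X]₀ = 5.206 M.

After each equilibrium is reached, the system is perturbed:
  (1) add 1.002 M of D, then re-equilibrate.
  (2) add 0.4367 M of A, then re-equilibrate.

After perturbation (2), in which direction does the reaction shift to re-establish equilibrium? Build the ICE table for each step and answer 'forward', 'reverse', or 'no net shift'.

Direction: reverse

Q₀ = 5.3633e-04 vs Keq = 5.5240e+04 ⇒ Q<K, forward
Step 1:
                  D         J         A         X
  init        7.306     3.706    0.2799     5.206
  Δ          -2.458    -3.686     1.229     1.229
  eq          4.848   0.01955     1.509     6.435
  solve Keq expr → x = 1.229; check Q = 5.5240e+04
Then add 1.002 M of D.
Step 2:
                  D         J         A         X
  init         5.85   0.01955     1.509     6.435
  Δ        -0.00153 -0.002295 7.6507e-04 7.6507e-04
  eq          5.849   0.01726     1.509     6.436
  solve Keq expr → x = 7.6507e-04; check Q = 5.5240e+04
Then add 0.4367 M of A.
Step 3:
                  D         J         A         X
  init        5.849   0.01726     1.946     6.436
  Δ        0.001014  0.001521 -5.0708e-04 -5.0708e-04
  eq           5.85   0.01878     1.946     6.435
  solve Keq expr → x = -5.0708e-04; check Q = 5.5240e+04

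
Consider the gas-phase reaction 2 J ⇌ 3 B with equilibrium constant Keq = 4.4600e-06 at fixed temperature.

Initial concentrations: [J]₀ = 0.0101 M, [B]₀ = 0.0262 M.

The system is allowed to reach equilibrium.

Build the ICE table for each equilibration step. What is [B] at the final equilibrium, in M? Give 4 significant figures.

[B]_eq = 0.001466 M

Q₀ = 0.1763 vs Keq = 4.4600e-06 ⇒ Q>K, reverse
Step 1:
                   J          B
  I           0.0101     0.0262
  C          0.01649   -0.02473
  E          0.02659   0.001466
  solve Keq expr → x = -0.008245; check Q = 4.4600e-06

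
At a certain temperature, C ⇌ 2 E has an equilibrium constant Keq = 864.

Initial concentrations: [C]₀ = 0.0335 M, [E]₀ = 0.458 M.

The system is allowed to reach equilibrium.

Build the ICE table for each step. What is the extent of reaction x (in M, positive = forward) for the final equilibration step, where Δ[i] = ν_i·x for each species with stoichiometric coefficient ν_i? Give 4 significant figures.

Q₀ = 6.262 vs Keq = 864 ⇒ Q<K, forward
Step 1:
                   C          E
  init        0.0335      0.458
  Δ         -0.03318    0.06636
  eq      3.1824e-04     0.5244
  solve Keq expr → x = 0.03318; check Q = 864

x = 0.03318 M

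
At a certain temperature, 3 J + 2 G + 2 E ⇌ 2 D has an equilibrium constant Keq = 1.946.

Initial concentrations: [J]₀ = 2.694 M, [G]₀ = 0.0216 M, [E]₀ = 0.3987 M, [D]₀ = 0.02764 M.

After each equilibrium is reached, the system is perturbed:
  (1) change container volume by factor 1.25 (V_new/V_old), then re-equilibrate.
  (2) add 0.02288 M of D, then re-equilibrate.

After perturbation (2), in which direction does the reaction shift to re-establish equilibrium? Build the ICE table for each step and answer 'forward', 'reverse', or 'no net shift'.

Direction: reverse

Q₀ = 0.5268 vs Keq = 1.946 ⇒ Q<K, forward
Step 1:
                   J          G          E          D
  Initial      2.694     0.0216     0.3987    0.02764
  Change    -0.01068  -0.007122  -0.007122   0.007122
  Equil        2.683    0.01448     0.3916    0.03476
  solve Keq expr → x = 0.003561; check Q = 1.946
Then change container volume by factor 1.25 (V_new/V_old).
Step 2:
                   J          G          E          D
  Initial      2.147    0.01158     0.3133    0.02781
  Change     0.00722   0.004813   0.004813  -0.004813
  Equil        2.154     0.0164     0.3181      0.023
  solve Keq expr → x = -0.002407; check Q = 1.946
Then add 0.02288 M of D.
Step 3:
                   J          G          E          D
  Initial      2.154     0.0164     0.3181    0.04588
  Change     0.01344   0.008963   0.008963  -0.008963
  Equil        2.167    0.02536      0.327    0.03691
  solve Keq expr → x = -0.004482; check Q = 1.946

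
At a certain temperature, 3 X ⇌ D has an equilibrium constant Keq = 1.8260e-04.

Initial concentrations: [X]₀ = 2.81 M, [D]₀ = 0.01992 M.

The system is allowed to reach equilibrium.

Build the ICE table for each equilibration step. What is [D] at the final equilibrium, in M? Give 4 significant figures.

Q₀ = 8.9778e-04 vs Keq = 1.8260e-04 ⇒ Q>K, reverse
Step 1:
                   X          D
  init          2.81    0.01992
  Δ          0.04699   -0.01566
  eq           2.857   0.004258
  solve Keq expr → x = -0.01566; check Q = 1.8260e-04

[D]_eq = 0.004258 M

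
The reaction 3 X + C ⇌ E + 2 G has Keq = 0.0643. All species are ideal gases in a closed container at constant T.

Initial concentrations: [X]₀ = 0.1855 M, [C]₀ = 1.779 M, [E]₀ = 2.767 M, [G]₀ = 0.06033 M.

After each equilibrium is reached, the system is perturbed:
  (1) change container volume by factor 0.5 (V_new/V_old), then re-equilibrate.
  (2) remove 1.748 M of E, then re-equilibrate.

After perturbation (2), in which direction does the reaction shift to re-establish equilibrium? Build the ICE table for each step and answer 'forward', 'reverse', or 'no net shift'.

Q₀ = 0.8869 vs Keq = 0.0643 ⇒ Q>K, reverse
Step 1:
                  X         C         E         G
  I          0.1855     1.779     2.767   0.06033
  C         0.05437   0.01812  -0.01812  -0.03624
  E          0.2399     1.797     2.749   0.02409
  solve Keq expr → x = -0.01812; check Q = 0.0643
Then change container volume by factor 0.5 (V_new/V_old).
Step 2:
                  X         C         E         G
  I          0.4797     3.594     5.498   0.04817
  C        -0.02262 -0.007541  0.007541   0.01508
  E          0.4571     3.587     5.505   0.06325
  solve Keq expr → x = 0.007541; check Q = 0.0643
Then remove 1.748 M of E.
Step 3:
                  X         C         E         G
  I          0.4571     3.587     3.757   0.06325
  C        -0.01443  -0.00481   0.00481   0.00962
  E          0.4427     3.582     3.762   0.07287
  solve Keq expr → x = 0.00481; check Q = 0.0643

Direction: forward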